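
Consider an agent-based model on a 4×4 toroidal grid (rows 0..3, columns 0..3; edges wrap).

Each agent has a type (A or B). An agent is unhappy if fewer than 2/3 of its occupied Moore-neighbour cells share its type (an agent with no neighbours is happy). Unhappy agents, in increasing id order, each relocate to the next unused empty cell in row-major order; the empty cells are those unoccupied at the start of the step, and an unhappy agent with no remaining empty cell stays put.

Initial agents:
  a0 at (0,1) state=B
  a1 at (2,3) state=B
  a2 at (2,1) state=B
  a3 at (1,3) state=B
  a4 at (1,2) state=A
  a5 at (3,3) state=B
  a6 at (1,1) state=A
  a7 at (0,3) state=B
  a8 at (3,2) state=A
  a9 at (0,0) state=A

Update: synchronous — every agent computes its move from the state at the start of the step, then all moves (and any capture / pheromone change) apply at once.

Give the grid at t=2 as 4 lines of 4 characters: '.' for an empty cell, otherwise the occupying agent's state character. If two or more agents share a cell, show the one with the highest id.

AB.B
.ABB
.B.A
..AB

t=1: a0@(0,2):B a1@(1,0):B a2@(2,0):B a3@(2,2):B a4@(3,0):A a5@(3,1):B a6@(1,1):A a7@(0,3):B a8@(3,2):A a9@(0,0):A
t=2: a0@(0,1):B a1@(1,2):B a2@(1,3):B a3@(2,1):B a4@(2,3):A a5@(3,3):B a6@(1,1):A a7@(0,3):B a8@(3,2):A a9@(0,0):A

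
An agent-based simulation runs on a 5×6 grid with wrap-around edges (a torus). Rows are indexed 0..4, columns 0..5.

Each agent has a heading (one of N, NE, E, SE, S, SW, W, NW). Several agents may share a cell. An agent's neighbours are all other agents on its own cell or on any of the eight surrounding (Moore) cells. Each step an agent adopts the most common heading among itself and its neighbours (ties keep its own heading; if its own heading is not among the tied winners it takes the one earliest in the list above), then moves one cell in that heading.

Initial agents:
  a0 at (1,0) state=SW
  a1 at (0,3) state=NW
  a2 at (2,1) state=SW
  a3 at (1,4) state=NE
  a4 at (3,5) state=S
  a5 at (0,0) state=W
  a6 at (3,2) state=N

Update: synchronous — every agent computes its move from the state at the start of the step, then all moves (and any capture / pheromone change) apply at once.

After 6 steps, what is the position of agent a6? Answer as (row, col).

(4, 1)

t=1: a0@(2,5):SW a1@(4,2):NW a2@(3,0):SW a3@(0,5):NE a4@(4,5):S a5@(0,5):W a6@(2,2):N
t=2: a0@(3,4):SW a1@(3,1):NW a2@(4,5):SW a3@(4,0):NE a4@(0,5):S a5@(0,4):W a6@(1,2):N
t=3: a0@(4,3):SW a1@(2,0):NW a2@(0,4):SW a3@(3,1):NE a4@(1,5):S a5@(0,3):W a6@(0,2):N
t=4: a0@(0,2):SW a1@(1,5):NW a2@(1,3):SW a3@(2,2):NE a4@(2,5):S a5@(1,2):SW a6@(4,2):N
t=5: a0@(1,1):SW a1@(0,4):NW a2@(2,2):SW a3@(3,1):SW a4@(3,5):S a5@(2,1):SW a6@(3,2):N
t=6: a0@(2,0):SW a1@(4,3):NW a2@(3,1):SW a3@(4,0):SW a4@(4,5):S a5@(3,0):SW a6@(4,1):SW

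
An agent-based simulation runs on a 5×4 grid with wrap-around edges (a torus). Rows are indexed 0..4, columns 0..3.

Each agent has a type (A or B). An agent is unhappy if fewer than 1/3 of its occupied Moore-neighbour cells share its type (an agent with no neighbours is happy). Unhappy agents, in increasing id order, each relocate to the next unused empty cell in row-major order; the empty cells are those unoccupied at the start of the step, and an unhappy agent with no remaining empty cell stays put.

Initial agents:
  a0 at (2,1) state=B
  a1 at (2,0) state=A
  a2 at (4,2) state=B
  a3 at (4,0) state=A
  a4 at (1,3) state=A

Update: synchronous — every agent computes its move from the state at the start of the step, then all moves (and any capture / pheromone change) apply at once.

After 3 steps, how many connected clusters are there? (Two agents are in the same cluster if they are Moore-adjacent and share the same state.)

2

t=1: a0@(0,0):B a1@(2,0):A a2@(4,2):B a3@(4,0):A a4@(1,3):A
t=2: a0@(0,1):B a1@(2,0):A a2@(4,2):B a3@(0,2):A a4@(1,3):A
t=3: (unchanged — steady state)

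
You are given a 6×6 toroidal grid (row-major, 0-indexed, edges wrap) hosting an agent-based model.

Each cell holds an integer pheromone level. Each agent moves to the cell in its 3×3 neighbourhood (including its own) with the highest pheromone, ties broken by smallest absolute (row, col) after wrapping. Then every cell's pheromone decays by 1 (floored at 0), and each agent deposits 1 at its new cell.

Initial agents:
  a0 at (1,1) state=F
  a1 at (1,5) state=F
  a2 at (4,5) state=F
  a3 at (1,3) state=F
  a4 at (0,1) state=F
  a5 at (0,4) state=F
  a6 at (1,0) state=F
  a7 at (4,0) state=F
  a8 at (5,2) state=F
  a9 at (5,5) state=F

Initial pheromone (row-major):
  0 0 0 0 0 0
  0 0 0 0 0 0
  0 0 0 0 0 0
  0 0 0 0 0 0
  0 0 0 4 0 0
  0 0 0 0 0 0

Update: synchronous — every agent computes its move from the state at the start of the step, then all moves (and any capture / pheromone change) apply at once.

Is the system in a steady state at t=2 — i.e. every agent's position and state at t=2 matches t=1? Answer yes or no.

no

t=1: a0@(0,0) a1@(0,0) a2@(3,0) a3@(0,2) a4@(0,0) a5@(0,3) a6@(0,0) a7@(3,0) a8@(4,3) a9@(0,0) | pheromone: 5 0 1 1 0 0 / 0 0 0 0 0 0 / 0 0 0 0 0 0 / 2 0 0 0 0 0 / 0 0 0 4 0 0 / 0 0 0 0 0 0
t=2: a0@(0,0) a1@(0,0) a2@(3,0) a3@(0,2) a4@(0,0) a5@(0,2) a6@(0,0) a7@(3,0) a8@(4,3) a9@(0,0) | pheromone: 9 0 2 0 0 0 / 0 0 0 0 0 0 / 0 0 0 0 0 0 / 3 0 0 0 0 0 / 0 0 0 4 0 0 / 0 0 0 0 0 0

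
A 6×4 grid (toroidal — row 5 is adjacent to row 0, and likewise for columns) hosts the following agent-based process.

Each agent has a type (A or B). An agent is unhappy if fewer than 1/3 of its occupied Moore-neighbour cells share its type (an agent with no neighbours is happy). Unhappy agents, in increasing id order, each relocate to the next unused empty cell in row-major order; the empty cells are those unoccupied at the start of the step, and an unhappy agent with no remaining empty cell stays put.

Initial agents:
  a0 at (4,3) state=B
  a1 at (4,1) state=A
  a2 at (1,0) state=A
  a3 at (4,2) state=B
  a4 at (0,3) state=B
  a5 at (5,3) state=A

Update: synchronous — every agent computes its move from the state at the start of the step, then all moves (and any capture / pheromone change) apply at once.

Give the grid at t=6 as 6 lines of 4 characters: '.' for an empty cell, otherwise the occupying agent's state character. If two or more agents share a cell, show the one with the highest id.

t=1: a0@(4,3):B a1@(0,0):A a2@(0,1):A a3@(4,2):B a4@(0,2):B a5@(1,1):A
t=2: a0@(4,3):B a1@(0,0):A a2@(0,1):A a3@(4,2):B a4@(0,3):B a5@(1,1):A
t=3: a0@(4,3):B a1@(0,0):A a2@(0,1):A a3@(4,2):B a4@(0,2):B a5@(1,1):A
t=4: a0@(4,3):B a1@(0,0):A a2@(0,1):A a3@(4,2):B a4@(0,3):B a5@(1,1):A
t=5: a0@(4,3):B a1@(0,0):A a2@(0,1):A a3@(4,2):B a4@(0,2):B a5@(1,1):A
t=6: a0@(4,3):B a1@(0,0):A a2@(0,1):A a3@(4,2):B a4@(0,3):B a5@(1,1):A

AA.B
.A..
....
....
..BB
....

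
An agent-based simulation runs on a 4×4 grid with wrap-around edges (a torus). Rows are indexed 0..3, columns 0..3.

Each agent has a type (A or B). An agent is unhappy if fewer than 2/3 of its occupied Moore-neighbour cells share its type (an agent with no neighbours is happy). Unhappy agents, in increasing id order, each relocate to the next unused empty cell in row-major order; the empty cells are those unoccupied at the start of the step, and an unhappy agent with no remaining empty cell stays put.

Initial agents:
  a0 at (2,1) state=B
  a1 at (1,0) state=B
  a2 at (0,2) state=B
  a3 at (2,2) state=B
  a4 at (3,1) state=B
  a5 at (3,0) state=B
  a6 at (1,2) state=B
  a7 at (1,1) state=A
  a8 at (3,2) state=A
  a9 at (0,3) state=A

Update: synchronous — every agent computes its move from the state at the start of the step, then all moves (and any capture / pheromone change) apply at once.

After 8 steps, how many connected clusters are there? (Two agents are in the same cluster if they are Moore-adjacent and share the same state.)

2

t=1: a0@(2,1):B a1@(0,0):B a2@(0,1):B a3@(1,3):B a4@(3,1):B a5@(3,0):B a6@(2,0):B a7@(2,3):A a8@(3,3):A a9@(0,3):A
t=2: a0@(2,1):B a1@(0,0):B a2@(0,1):B a3@(0,2):B a4@(3,1):B a5@(1,0):B a6@(2,0):B a7@(1,1):A a8@(1,2):A a9@(2,2):A
t=3: a0@(0,3):B a1@(0,0):B a2@(0,1):B a3@(1,3):B a4@(3,1):B a5@(1,0):B a6@(2,0):B a7@(2,3):A a8@(3,0):A a9@(3,2):A
t=4: a0@(0,2):B a1@(0,0):B a2@(1,1):B a3@(1,3):B a4@(1,2):B a5@(1,0):B a6@(2,1):B a7@(2,2):A a8@(3,3):A a9@(3,2):A
t=5: a0@(0,1):B a1@(0,0):B a2@(1,1):B a3@(1,3):B a4@(1,2):B a5@(1,0):B a6@(0,3):B a7@(2,0):A a8@(2,3):A a9@(3,0):A
t=6: a0@(0,1):B a1@(0,0):B a2@(1,1):B a3@(1,3):B a4@(1,2):B a5@(1,0):B a6@(0,3):B a7@(0,2):A a8@(2,1):A a9@(2,2):A
t=7: a0@(0,1):B a1@(0,0):B a2@(2,0):B a3@(1,3):B a4@(2,3):B a5@(1,0):B a6@(0,3):B a7@(3,0):A a8@(3,1):A a9@(3,2):A
t=8: a0@(0,2):B a1@(0,0):B a2@(1,1):B a3@(1,3):B a4@(1,2):B a5@(1,0):B a6@(2,1):B a7@(2,2):A a8@(3,3):A a9@(3,2):A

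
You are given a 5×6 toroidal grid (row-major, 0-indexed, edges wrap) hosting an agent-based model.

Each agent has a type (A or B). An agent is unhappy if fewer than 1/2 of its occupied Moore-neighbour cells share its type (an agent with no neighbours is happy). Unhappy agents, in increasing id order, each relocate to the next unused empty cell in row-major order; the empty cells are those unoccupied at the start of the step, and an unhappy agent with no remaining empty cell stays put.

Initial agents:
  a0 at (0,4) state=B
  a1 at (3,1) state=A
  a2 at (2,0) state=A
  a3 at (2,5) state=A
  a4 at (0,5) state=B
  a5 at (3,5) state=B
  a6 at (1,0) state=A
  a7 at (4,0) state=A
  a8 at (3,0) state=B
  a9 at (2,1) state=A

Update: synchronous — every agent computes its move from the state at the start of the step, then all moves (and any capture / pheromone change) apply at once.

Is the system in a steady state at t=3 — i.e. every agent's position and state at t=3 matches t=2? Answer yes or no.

t=1: a0@(0,4):B a1@(3,1):A a2@(2,0):A a3@(2,5):A a4@(0,0):B a5@(0,1):B a6@(1,0):A a7@(0,2):A a8@(0,3):B a9@(2,1):A
t=2: a0@(0,4):B a1@(3,1):A a2@(2,0):A a3@(2,5):A a4@(0,0):B a5@(0,5):B a6@(1,0):A a7@(1,1):A a8@(0,3):B a9@(2,1):A
t=3: a0@(0,4):B a1@(3,1):A a2@(2,0):A a3@(2,5):A a4@(0,1):B a5@(0,5):B a6@(1,0):A a7@(1,1):A a8@(0,3):B a9@(2,1):A

no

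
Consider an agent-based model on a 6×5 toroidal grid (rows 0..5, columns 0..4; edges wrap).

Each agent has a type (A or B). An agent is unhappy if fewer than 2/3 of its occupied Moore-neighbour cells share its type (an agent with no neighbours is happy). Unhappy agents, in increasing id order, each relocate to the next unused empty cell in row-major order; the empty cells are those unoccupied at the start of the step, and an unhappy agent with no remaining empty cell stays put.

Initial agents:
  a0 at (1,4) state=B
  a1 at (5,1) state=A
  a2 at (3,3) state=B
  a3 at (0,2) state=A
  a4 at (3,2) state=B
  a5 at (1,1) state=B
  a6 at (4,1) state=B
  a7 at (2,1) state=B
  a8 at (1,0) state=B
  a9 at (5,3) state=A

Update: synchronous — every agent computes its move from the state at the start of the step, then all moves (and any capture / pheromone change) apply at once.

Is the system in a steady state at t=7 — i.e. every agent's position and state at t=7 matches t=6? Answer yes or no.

t=1: a0@(1,4):B a1@(0,0):A a2@(3,3):B a3@(0,2):A a4@(3,2):B a5@(1,1):B a6@(0,1):B a7@(2,1):B a8@(1,0):B a9@(5,3):A
t=2: a0@(0,3):B a1@(0,4):A a2@(3,3):B a3@(1,2):A a4@(3,2):B a5@(1,3):B a6@(2,0):B a7@(2,1):B a8@(1,0):B a9@(5,3):A
t=3: a0@(0,0):B a1@(0,1):A a2@(3,3):B a3@(0,2):A a4@(3,2):B a5@(1,1):B a6@(2,0):B a7@(2,1):B a8@(1,0):B a9@(1,4):A
t=4: a0@(0,3):B a1@(0,4):A a2@(3,3):B a3@(1,2):A a4@(3,2):B a5@(1,1):B a6@(2,0):B a7@(2,1):B a8@(1,0):B a9@(1,3):A
t=5: a0@(0,0):B a1@(0,1):A a2@(3,3):B a3@(0,2):A a4@(3,2):B a5@(1,1):B a6@(2,0):B a7@(2,1):B a8@(1,0):B a9@(1,3):A
t=6: a0@(0,0):B a1@(0,3):A a2@(3,3):B a3@(0,2):A a4@(3,2):B a5@(1,1):B a6@(2,0):B a7@(2,1):B a8@(1,0):B a9@(1,3):A
t=7: (unchanged — steady state)

yes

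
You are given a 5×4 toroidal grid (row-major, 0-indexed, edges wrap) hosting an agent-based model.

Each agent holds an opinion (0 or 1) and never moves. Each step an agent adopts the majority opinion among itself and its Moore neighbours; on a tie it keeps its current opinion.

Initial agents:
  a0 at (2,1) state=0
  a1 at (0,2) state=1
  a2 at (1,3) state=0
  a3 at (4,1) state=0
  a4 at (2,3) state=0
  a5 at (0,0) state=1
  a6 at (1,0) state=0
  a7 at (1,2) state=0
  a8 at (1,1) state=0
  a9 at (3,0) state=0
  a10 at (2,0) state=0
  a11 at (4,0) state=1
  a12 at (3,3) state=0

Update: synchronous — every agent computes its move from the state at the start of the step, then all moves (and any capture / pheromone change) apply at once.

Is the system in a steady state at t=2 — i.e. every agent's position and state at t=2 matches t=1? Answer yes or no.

no

t=1: a0@(2,1):0 a1@(0,2):0 a2@(1,3):0 a3@(4,1):1 a4@(2,3):0 a5@(0,0):0 a6@(1,0):0 a7@(1,2):0 a8@(1,1):0 a9@(3,0):0 a10@(2,0):0 a11@(4,0):0 a12@(3,3):0
t=2: a0@(2,1):0 a1@(0,2):0 a2@(1,3):0 a3@(4,1):0 a4@(2,3):0 a5@(0,0):0 a6@(1,0):0 a7@(1,2):0 a8@(1,1):0 a9@(3,0):0 a10@(2,0):0 a11@(4,0):0 a12@(3,3):0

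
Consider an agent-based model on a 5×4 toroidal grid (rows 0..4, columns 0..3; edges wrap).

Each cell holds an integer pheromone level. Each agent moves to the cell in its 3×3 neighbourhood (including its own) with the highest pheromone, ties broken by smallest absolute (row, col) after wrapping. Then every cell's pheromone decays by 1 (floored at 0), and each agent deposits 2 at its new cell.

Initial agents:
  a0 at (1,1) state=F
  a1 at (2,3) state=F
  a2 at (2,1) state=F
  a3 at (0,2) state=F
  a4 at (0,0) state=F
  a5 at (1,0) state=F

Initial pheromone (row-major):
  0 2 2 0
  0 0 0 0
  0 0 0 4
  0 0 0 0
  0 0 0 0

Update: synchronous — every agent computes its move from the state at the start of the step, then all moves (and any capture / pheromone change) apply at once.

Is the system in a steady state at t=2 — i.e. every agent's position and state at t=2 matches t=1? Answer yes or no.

no

t=1: a0@(0,1) a1@(2,3) a2@(1,0) a3@(0,1) a4@(0,1) a5@(2,3) | pheromone: 0 7 1 0 / 2 0 0 0 / 0 0 0 7 / 0 0 0 0 / 0 0 0 0
t=2: a0@(0,1) a1@(2,3) a2@(0,1) a3@(0,1) a4@(0,1) a5@(2,3) | pheromone: 0 14 0 0 / 1 0 0 0 / 0 0 0 10 / 0 0 0 0 / 0 0 0 0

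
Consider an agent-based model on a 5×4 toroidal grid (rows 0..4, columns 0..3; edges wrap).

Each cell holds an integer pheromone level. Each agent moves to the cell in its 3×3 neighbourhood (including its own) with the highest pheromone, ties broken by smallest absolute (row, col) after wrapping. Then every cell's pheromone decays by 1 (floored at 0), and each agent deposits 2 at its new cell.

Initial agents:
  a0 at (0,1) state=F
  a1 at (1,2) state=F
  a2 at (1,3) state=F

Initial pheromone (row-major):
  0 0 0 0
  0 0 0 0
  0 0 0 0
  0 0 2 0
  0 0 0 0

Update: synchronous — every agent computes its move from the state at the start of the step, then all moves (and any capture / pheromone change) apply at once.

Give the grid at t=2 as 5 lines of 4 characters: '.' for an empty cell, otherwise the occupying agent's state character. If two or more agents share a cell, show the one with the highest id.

F...
....
....
....
....

t=1: a0@(0,0) a1@(0,1) a2@(0,0) | pheromone: 4 2 0 0 / 0 0 0 0 / 0 0 0 0 / 0 0 1 0 / 0 0 0 0
t=2: a0@(0,0) a1@(0,0) a2@(0,0) | pheromone: 9 1 0 0 / 0 0 0 0 / 0 0 0 0 / 0 0 0 0 / 0 0 0 0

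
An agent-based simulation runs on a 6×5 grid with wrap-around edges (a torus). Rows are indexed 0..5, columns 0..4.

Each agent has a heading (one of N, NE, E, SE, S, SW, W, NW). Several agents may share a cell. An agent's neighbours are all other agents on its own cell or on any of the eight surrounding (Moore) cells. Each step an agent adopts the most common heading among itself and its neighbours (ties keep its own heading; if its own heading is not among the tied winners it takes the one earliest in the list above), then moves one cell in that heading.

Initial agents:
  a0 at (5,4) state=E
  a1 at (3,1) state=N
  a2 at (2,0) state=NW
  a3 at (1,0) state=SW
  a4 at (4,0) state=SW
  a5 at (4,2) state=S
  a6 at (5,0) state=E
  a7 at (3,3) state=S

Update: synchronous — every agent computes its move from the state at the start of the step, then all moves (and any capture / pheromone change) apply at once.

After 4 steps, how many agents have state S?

3

t=1: a0@(5,0):E a1@(2,1):N a2@(1,4):NW a3@(2,4):SW a4@(4,1):E a5@(5,2):S a6@(5,1):E a7@(4,3):S
t=2: a0@(5,1):E a1@(1,1):N a2@(0,3):NW a3@(3,3):SW a4@(4,2):E a5@(0,2):S a6@(5,2):E a7@(5,3):S
t=3: a0@(5,2):E a1@(0,1):N a2@(1,3):S a3@(4,2):SW a4@(4,3):E a5@(1,2):S a6@(5,3):E a7@(0,3):S
t=4: a0@(5,3):E a1@(5,1):N a2@(2,3):S a3@(4,3):E a4@(4,4):E a5@(2,2):S a6@(5,4):E a7@(1,3):S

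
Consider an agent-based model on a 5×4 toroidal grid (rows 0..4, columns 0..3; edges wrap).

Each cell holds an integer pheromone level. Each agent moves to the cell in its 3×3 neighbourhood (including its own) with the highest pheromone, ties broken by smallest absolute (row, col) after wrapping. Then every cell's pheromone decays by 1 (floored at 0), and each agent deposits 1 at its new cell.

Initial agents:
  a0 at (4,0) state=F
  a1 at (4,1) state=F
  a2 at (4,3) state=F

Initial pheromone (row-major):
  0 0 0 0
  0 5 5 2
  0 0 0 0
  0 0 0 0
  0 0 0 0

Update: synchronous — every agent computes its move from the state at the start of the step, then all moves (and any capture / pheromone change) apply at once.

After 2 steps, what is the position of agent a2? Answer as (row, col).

(1, 1)

t=1: a0@(0,0) a1@(0,0) a2@(0,0) | pheromone: 3 0 0 0 / 0 4 4 1 / 0 0 0 0 / 0 0 0 0 / 0 0 0 0
t=2: a0@(1,1) a1@(1,1) a2@(1,1) | pheromone: 2 0 0 0 / 0 6 3 0 / 0 0 0 0 / 0 0 0 0 / 0 0 0 0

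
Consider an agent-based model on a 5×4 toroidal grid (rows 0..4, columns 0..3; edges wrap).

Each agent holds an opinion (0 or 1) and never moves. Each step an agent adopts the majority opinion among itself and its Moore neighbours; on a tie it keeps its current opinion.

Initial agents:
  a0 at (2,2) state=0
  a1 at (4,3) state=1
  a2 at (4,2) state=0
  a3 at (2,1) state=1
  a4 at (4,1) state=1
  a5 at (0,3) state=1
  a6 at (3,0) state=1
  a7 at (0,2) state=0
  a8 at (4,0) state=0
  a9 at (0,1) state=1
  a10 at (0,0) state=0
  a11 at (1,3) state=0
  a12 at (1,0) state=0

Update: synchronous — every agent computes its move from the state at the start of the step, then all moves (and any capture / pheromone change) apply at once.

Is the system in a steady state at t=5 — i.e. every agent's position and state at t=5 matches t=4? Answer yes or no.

no

t=1: a0@(2,2):0 a1@(4,3):0 a2@(4,2):1 a3@(2,1):1 a4@(4,1):0 a5@(0,3):0 a6@(3,0):1 a7@(0,2):1 a8@(4,0):1 a9@(0,1):0 a10@(0,0):0 a11@(1,3):0 a12@(1,0):0
t=2: a0@(2,2):0 a1@(4,3):1 a2@(4,2):0 a3@(2,1):1 a4@(4,1):1 a5@(0,3):0 a6@(3,0):1 a7@(0,2):0 a8@(4,0):0 a9@(0,1):0 a10@(0,0):0 a11@(1,3):0 a12@(1,0):0
t=3: a0@(2,2):0 a1@(4,3):0 a2@(4,2):0 a3@(2,1):1 a4@(4,1):0 a5@(0,3):0 a6@(3,0):1 a7@(0,2):0 a8@(4,0):0 a9@(0,1):0 a10@(0,0):0 a11@(1,3):0 a12@(1,0):0
t=4: a0@(2,2):0 a1@(4,3):0 a2@(4,2):0 a3@(2,1):1 a4@(4,1):0 a5@(0,3):0 a6@(3,0):0 a7@(0,2):0 a8@(4,0):0 a9@(0,1):0 a10@(0,0):0 a11@(1,3):0 a12@(1,0):0
t=5: a0@(2,2):0 a1@(4,3):0 a2@(4,2):0 a3@(2,1):0 a4@(4,1):0 a5@(0,3):0 a6@(3,0):0 a7@(0,2):0 a8@(4,0):0 a9@(0,1):0 a10@(0,0):0 a11@(1,3):0 a12@(1,0):0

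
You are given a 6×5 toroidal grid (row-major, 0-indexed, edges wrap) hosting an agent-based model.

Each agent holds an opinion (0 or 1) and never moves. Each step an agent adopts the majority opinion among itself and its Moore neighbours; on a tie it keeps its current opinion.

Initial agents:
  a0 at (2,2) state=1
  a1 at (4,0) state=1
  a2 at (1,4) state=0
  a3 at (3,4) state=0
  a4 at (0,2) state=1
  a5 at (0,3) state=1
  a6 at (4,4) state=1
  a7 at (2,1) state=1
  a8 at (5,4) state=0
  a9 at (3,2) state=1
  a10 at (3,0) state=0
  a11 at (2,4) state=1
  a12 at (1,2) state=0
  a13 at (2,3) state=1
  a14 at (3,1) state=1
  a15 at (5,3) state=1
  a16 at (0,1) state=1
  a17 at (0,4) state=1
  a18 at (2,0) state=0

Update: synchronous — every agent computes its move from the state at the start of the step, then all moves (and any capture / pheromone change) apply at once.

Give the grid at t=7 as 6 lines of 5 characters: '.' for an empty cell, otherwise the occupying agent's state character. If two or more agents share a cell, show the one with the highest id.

t=1: a0@(2,2):1 a1@(4,0):1 a2@(1,4):1 a3@(3,4):1 a4@(0,2):1 a5@(0,3):1 a6@(4,4):1 a7@(2,1):1 a8@(5,4):1 a9@(3,2):1 a10@(3,0):1 a11@(2,4):0 a12@(1,2):1 a13@(2,3):1 a14@(3,1):1 a15@(5,3):1 a16@(0,1):1 a17@(0,4):1 a18@(2,0):0
t=2: a0@(2,2):1 a1@(4,0):1 a2@(1,4):1 a3@(3,4):1 a4@(0,2):1 a5@(0,3):1 a6@(4,4):1 a7@(2,1):1 a8@(5,4):1 a9@(3,2):1 a10@(3,0):1 a11@(2,4):1 a12@(1,2):1 a13@(2,3):1 a14@(3,1):1 a15@(5,3):1 a16@(0,1):1 a17@(0,4):1 a18@(2,0):1
t=3: (unchanged — steady state)

.1111
..1.1
11111
111.1
1...1
...11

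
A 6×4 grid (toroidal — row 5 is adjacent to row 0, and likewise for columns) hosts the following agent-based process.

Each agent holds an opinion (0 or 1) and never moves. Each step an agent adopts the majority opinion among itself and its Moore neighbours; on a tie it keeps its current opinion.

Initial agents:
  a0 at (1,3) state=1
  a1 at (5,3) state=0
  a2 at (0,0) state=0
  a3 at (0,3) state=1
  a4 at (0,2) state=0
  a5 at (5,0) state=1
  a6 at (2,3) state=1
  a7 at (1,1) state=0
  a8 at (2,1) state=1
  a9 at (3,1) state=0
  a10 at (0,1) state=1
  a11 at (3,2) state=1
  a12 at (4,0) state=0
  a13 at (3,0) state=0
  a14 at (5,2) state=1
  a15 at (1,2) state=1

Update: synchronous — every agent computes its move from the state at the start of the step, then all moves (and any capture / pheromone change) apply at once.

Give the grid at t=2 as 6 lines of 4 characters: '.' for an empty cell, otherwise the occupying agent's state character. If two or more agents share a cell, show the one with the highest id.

1111
.111
.1.1
001.
0...
1.11

t=1: a0@(1,3):1 a1@(5,3):0 a2@(0,0):1 a3@(0,3):1 a4@(0,2):1 a5@(5,0):1 a6@(2,3):1 a7@(1,1):0 a8@(2,1):1 a9@(3,1):0 a10@(0,1):1 a11@(3,2):1 a12@(4,0):0 a13@(3,0):0 a14@(5,2):1 a15@(1,2):1
t=2: a0@(1,3):1 a1@(5,3):1 a2@(0,0):1 a3@(0,3):1 a4@(0,2):1 a5@(5,0):1 a6@(2,3):1 a7@(1,1):1 a8@(2,1):1 a9@(3,1):0 a10@(0,1):1 a11@(3,2):1 a12@(4,0):0 a13@(3,0):0 a14@(5,2):1 a15@(1,2):1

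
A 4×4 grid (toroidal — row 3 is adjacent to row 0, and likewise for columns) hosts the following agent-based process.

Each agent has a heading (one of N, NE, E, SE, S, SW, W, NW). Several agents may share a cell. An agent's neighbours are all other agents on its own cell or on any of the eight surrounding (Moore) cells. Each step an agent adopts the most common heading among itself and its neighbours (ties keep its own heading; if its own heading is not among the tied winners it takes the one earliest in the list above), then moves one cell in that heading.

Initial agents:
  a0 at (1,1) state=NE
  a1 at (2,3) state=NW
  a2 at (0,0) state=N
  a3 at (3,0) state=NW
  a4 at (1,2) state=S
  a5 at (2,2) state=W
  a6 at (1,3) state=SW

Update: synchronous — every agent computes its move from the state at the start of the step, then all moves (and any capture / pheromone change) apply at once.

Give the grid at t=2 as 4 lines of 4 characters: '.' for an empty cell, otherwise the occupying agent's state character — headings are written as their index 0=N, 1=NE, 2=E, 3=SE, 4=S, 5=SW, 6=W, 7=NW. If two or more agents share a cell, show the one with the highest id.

.7..
.77.
6...
...1

t=1: a0@(0,2):NE a1@(1,2):NW a2@(3,0):N a3@(2,3):NW a4@(2,2):S a5@(2,1):W a6@(2,2):SW
t=2: a0@(3,3):NE a1@(0,1):NW a2@(2,0):N a3@(1,2):NW a4@(1,1):NW a5@(2,0):W a6@(1,1):NW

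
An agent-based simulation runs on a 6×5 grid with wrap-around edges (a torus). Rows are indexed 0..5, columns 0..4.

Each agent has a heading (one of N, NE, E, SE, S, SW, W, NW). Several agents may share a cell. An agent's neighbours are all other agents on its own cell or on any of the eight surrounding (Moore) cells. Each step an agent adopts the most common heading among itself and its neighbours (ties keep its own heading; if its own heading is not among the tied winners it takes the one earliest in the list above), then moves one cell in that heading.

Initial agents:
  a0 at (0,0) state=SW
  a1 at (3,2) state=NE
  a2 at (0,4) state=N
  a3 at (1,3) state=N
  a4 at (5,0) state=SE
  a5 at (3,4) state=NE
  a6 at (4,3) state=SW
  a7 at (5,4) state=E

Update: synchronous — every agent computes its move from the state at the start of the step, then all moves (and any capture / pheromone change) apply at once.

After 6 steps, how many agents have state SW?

4

t=1: a0@(1,4):SW a1@(2,3):NE a2@(5,4):N a3@(0,3):N a4@(0,1):SE a5@(2,0):NE a6@(3,4):NE a7@(0,3):SW
t=2: a0@(2,3):SW a1@(1,4):NE a2@(4,4):N a3@(5,3):N a4@(1,2):SE a5@(1,1):NE a6@(2,0):NE a7@(1,2):SW
t=3: a0@(3,2):SW a1@(0,0):NE a2@(3,4):N a3@(4,3):N a4@(2,1):SW a5@(0,2):NE a6@(1,1):NE a7@(2,1):SW
t=4: a0@(4,1):SW a1@(5,1):NE a2@(2,4):N a3@(3,3):N a4@(3,0):SW a5@(5,3):NE a6@(0,2):NE a7@(3,0):SW
t=5: a0@(5,0):SW a1@(4,2):NE a2@(1,4):N a3@(2,3):N a4@(4,4):SW a5@(4,4):NE a6@(5,3):NE a7@(4,4):SW
t=6: a0@(0,4):SW a1@(3,3):NE a2@(0,4):N a3@(1,3):N a4@(5,3):SW a5@(5,3):SW a6@(4,4):NE a7@(5,3):SW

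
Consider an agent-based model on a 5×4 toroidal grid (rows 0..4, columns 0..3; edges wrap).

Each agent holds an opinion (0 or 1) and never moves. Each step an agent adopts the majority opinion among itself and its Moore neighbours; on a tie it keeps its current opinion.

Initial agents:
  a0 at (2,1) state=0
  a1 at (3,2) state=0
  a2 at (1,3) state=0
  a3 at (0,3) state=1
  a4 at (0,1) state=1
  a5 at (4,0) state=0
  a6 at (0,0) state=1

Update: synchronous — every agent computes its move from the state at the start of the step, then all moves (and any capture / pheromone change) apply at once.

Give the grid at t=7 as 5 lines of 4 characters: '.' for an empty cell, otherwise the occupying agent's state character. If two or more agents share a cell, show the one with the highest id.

t=1: a0@(2,1):0 a1@(3,2):0 a2@(1,3):1 a3@(0,3):1 a4@(0,1):1 a5@(4,0):1 a6@(0,0):1
t=2: (unchanged — steady state)

11.1
...1
.0..
..0.
1...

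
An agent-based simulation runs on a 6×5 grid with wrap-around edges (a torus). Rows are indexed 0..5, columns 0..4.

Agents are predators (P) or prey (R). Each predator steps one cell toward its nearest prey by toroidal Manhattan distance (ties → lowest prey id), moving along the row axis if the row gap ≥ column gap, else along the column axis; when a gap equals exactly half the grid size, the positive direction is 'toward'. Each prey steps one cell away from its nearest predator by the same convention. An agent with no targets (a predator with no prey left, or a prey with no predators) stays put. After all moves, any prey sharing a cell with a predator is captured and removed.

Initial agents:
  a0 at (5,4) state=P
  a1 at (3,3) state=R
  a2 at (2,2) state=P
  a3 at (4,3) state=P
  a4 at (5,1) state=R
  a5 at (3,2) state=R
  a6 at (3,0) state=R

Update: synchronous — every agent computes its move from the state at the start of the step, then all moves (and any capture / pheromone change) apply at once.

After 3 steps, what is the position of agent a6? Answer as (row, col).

t=1: a0@(5,0):P a1@(2,3):R a2@(3,2):P a3@(3,3):P a4@(5,2):R a5@(4,2):R a6@(2,0):R
t=2: a0@(5,1):P a1@(1,3):R a2@(4,2):P a3@(2,3):P a4@(5,3):R a5@(5,2):R a6@(1,0):R
t=3: a0@(5,2):P a1@(0,3):R a2@(5,2):P a3@(1,3):P a4@(5,4):R a5@(5,3):R a6@(2,0):R

(2, 0)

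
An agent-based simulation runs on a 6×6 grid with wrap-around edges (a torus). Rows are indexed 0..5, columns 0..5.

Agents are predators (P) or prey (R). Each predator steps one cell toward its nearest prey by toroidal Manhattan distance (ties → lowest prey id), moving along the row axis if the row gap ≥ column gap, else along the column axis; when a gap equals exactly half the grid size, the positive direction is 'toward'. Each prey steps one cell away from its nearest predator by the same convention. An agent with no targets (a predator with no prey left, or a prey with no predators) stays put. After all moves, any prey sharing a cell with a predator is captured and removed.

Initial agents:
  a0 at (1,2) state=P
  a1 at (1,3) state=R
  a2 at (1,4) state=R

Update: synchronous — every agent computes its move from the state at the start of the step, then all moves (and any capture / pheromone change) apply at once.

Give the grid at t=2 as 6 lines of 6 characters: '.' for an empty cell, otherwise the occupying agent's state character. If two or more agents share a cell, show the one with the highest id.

t=1: a0@(1,3):P a1@(1,4):R a2@(1,5):R
t=2: a0@(1,4):P a1@(1,5):R a2@(1,0):R

......
R...PR
......
......
......
......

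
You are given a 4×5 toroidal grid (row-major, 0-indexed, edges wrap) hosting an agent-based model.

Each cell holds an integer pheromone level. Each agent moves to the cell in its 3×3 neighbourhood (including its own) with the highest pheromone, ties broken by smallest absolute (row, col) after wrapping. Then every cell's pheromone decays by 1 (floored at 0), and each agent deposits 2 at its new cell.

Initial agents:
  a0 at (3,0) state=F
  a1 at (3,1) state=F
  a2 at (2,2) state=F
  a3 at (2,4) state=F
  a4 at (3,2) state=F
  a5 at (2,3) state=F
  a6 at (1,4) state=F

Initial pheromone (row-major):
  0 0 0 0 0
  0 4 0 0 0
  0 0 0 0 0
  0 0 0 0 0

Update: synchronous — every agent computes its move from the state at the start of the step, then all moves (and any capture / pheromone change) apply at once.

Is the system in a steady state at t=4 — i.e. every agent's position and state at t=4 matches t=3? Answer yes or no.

yes

t=1: a0@(0,0) a1@(0,0) a2@(1,1) a3@(1,0) a4@(0,1) a5@(1,2) a6@(0,0) | pheromone: 6 2 0 0 0 / 2 5 2 0 0 / 0 0 0 0 0 / 0 0 0 0 0
t=2: a0@(0,0) a1@(0,0) a2@(0,0) a3@(0,0) a4@(0,0) a5@(1,1) a6@(0,0) | pheromone: 17 1 0 0 0 / 1 6 1 0 0 / 0 0 0 0 0 / 0 0 0 0 0
t=3: a0@(0,0) a1@(0,0) a2@(0,0) a3@(0,0) a4@(0,0) a5@(0,0) a6@(0,0) | pheromone: 30 0 0 0 0 / 0 5 0 0 0 / 0 0 0 0 0 / 0 0 0 0 0
t=4: a0@(0,0) a1@(0,0) a2@(0,0) a3@(0,0) a4@(0,0) a5@(0,0) a6@(0,0) | pheromone: 43 0 0 0 0 / 0 4 0 0 0 / 0 0 0 0 0 / 0 0 0 0 0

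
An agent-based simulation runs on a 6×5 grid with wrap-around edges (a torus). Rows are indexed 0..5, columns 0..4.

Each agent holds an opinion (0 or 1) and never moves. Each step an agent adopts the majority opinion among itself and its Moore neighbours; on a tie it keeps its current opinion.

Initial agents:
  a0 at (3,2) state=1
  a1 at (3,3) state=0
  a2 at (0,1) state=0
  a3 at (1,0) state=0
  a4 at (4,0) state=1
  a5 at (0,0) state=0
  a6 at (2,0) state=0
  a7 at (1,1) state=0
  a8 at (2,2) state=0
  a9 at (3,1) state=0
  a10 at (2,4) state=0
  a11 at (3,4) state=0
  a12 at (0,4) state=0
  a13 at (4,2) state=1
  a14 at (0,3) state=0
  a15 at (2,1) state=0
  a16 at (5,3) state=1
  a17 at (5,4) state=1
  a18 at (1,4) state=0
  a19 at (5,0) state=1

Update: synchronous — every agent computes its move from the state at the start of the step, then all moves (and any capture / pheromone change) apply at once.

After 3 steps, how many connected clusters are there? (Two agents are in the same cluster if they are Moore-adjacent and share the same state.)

t=1: a0@(3,2):0 a1@(3,3):0 a2@(0,1):0 a3@(1,0):0 a4@(4,0):1 a5@(0,0):0 a6@(2,0):0 a7@(1,1):0 a8@(2,2):0 a9@(3,1):0 a10@(2,4):0 a11@(3,4):0 a12@(0,4):0 a13@(4,2):1 a14@(0,3):0 a15@(2,1):0 a16@(5,3):1 a17@(5,4):1 a18@(1,4):0 a19@(5,0):1
t=2: a0@(3,2):0 a1@(3,3):0 a2@(0,1):0 a3@(1,0):0 a4@(4,0):1 a5@(0,0):0 a6@(2,0):0 a7@(1,1):0 a8@(2,2):0 a9@(3,1):0 a10@(2,4):0 a11@(3,4):0 a12@(0,4):0 a13@(4,2):0 a14@(0,3):0 a15@(2,1):0 a16@(5,3):1 a17@(5,4):1 a18@(1,4):0 a19@(5,0):1
t=3: a0@(3,2):0 a1@(3,3):0 a2@(0,1):0 a3@(1,0):0 a4@(4,0):1 a5@(0,0):0 a6@(2,0):0 a7@(1,1):0 a8@(2,2):0 a9@(3,1):0 a10@(2,4):0 a11@(3,4):0 a12@(0,4):0 a13@(4,2):0 a14@(0,3):0 a15@(2,1):0 a16@(5,3):0 a17@(5,4):1 a18@(1,4):0 a19@(5,0):1

2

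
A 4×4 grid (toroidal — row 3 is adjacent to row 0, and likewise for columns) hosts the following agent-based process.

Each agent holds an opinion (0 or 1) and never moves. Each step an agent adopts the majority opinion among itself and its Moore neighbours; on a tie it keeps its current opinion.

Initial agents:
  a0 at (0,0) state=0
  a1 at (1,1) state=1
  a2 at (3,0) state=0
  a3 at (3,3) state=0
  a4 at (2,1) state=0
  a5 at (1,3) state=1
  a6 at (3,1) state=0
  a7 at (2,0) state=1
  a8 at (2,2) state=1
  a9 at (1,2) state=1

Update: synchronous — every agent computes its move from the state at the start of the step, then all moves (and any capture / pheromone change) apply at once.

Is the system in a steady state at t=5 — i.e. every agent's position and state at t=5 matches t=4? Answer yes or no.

t=1: a0@(0,0):0 a1@(1,1):1 a2@(3,0):0 a3@(3,3):0 a4@(2,1):1 a5@(1,3):1 a6@(3,1):0 a7@(2,0):0 a8@(2,2):1 a9@(1,2):1
t=2: (unchanged — steady state)

yes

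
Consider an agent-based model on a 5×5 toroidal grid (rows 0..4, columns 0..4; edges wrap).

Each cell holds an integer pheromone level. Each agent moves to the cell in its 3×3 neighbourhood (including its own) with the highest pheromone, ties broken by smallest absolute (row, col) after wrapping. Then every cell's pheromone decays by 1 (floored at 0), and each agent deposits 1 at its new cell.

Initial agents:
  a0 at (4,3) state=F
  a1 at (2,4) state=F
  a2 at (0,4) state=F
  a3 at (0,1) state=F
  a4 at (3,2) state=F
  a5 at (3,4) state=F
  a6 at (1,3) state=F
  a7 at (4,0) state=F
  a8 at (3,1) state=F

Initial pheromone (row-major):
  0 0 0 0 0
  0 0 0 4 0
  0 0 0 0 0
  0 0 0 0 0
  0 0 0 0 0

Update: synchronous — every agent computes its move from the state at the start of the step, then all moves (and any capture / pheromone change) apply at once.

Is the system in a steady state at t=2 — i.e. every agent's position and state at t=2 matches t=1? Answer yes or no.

t=1: a0@(0,2) a1@(1,3) a2@(1,3) a3@(0,0) a4@(2,1) a5@(2,0) a6@(1,3) a7@(0,0) a8@(2,0) | pheromone: 2 0 1 0 0 / 0 0 0 6 0 / 2 1 0 0 0 / 0 0 0 0 0 / 0 0 0 0 0
t=2: a0@(1,3) a1@(1,3) a2@(1,3) a3@(0,0) a4@(2,0) a5@(2,0) a6@(1,3) a7@(0,0) a8@(2,0) | pheromone: 3 0 0 0 0 / 0 0 0 9 0 / 4 0 0 0 0 / 0 0 0 0 0 / 0 0 0 0 0

no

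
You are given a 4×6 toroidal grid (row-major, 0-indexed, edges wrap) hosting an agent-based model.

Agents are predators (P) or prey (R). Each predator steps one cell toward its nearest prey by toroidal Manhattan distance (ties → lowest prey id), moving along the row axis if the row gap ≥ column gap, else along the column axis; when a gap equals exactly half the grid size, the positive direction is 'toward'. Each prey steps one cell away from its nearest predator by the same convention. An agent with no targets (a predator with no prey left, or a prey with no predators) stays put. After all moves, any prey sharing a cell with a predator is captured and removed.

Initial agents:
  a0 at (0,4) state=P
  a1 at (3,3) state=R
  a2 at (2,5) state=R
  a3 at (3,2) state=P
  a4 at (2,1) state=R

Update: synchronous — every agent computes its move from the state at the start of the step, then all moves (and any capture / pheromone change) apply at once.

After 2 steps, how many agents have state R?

t=1: a0@(3,4):P a2@(1,5):R a3@(3,3):P a4@(1,1):R
t=2: a0@(0,4):P a2@(0,5):R a3@(0,3):P a4@(0,1):R

2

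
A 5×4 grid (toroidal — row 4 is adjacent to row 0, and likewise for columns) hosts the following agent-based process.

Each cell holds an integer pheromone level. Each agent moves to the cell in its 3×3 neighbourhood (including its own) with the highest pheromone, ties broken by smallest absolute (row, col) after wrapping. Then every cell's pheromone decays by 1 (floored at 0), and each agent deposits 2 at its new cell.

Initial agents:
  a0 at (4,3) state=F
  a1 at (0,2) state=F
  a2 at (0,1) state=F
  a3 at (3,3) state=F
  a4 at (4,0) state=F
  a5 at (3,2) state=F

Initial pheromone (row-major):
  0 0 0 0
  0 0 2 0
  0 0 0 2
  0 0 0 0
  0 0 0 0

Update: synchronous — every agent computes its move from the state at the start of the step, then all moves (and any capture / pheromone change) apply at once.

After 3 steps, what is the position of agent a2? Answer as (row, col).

(1, 2)

t=1: a0@(0,0) a1@(1,2) a2@(1,2) a3@(2,3) a4@(0,0) a5@(2,3) | pheromone: 4 0 0 0 / 0 0 5 0 / 0 0 0 5 / 0 0 0 0 / 0 0 0 0
t=2: a0@(0,0) a1@(1,2) a2@(1,2) a3@(1,2) a4@(0,0) a5@(1,2) | pheromone: 7 0 0 0 / 0 0 12 0 / 0 0 0 4 / 0 0 0 0 / 0 0 0 0
t=3: a0@(0,0) a1@(1,2) a2@(1,2) a3@(1,2) a4@(0,0) a5@(1,2) | pheromone: 10 0 0 0 / 0 0 19 0 / 0 0 0 3 / 0 0 0 0 / 0 0 0 0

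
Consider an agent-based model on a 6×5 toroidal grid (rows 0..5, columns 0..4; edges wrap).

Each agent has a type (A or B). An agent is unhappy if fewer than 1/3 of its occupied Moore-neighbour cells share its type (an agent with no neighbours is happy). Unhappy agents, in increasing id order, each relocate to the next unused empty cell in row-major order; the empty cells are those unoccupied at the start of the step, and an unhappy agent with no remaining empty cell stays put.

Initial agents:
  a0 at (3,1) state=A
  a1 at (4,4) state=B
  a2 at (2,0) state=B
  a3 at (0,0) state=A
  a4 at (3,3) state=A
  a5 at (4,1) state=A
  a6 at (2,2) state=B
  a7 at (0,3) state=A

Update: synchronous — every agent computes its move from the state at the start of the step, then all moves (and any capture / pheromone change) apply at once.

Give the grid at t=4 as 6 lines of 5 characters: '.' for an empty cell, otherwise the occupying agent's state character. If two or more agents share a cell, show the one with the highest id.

t=1: a0@(3,1):A a1@(0,1):B a2@(0,2):B a3@(0,0):A a4@(0,4):A a5@(4,1):A a6@(1,0):B a7@(0,3):A
t=2: (unchanged — steady state)

ABBAA
B....
.....
.A...
.A...
.....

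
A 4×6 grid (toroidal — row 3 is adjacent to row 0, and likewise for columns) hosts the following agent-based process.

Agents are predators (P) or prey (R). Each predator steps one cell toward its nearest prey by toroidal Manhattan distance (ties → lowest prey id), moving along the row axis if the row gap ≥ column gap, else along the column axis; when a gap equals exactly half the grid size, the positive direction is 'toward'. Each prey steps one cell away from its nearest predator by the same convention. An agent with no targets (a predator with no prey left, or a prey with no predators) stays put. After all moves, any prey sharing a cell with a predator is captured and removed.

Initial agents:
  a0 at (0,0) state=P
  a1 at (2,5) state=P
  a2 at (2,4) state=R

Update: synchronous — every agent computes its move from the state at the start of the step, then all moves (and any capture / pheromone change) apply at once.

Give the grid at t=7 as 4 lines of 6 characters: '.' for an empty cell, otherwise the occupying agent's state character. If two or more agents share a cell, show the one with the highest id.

......
......
.PP...
......

t=1: a0@(1,0):P a1@(2,4):P a2@(2,3):R
t=2: a0@(1,1):P a1@(2,3):P a2@(2,2):R
t=3: a0@(2,1):P a1@(2,2):P
t=4: (unchanged — steady state)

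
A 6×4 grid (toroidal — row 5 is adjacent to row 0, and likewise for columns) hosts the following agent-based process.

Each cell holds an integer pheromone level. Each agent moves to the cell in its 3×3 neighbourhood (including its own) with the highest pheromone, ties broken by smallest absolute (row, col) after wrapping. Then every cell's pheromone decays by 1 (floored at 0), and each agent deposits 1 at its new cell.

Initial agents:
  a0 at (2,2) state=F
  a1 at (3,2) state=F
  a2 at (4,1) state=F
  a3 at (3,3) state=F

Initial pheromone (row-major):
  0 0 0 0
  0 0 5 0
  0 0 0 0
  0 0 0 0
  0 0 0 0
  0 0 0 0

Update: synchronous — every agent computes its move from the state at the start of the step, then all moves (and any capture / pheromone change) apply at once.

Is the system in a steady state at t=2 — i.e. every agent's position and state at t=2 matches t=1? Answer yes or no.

no

t=1: a0@(1,2) a1@(2,1) a2@(3,0) a3@(2,0) | pheromone: 0 0 0 0 / 0 0 5 0 / 1 1 0 0 / 1 0 0 0 / 0 0 0 0 / 0 0 0 0
t=2: a0@(1,2) a1@(1,2) a2@(2,0) a3@(2,0) | pheromone: 0 0 0 0 / 0 0 6 0 / 2 0 0 0 / 0 0 0 0 / 0 0 0 0 / 0 0 0 0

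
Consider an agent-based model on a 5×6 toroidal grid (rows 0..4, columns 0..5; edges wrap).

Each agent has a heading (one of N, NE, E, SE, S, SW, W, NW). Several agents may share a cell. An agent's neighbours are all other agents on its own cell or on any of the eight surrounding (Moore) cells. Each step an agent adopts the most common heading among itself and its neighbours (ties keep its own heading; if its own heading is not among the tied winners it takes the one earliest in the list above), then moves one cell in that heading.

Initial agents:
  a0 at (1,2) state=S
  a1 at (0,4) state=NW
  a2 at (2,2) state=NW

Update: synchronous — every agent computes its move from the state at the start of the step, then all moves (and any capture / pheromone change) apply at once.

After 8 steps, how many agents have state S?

t=1: a0@(2,2):S a1@(4,3):NW a2@(1,1):NW
t=2: a0@(3,2):S a1@(3,2):NW a2@(0,0):NW
t=3: a0@(4,2):S a1@(2,1):NW a2@(4,5):NW
t=4: a0@(0,2):S a1@(1,0):NW a2@(3,4):NW
t=5: a0@(1,2):S a1@(0,5):NW a2@(2,3):NW
t=6: a0@(2,2):S a1@(4,4):NW a2@(1,2):NW
t=7: a0@(3,2):S a1@(3,3):NW a2@(0,1):NW
t=8: a0@(4,2):S a1@(2,2):NW a2@(4,0):NW

1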